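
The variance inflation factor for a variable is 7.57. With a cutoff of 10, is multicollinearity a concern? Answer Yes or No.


Check: VIF = 7.57 vs threshold = 10.
Since 7.57 < 10, the answer is No.

No


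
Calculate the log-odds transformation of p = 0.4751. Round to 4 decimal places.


1 - p = 0.5249.
p/(1-p) = 0.9051.
logit = ln(0.9051) = -0.0997.

-0.0997


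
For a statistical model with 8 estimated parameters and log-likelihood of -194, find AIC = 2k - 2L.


Compute:
2k = 2*8 = 16.
-2*loglik = -2*(-194) = 388.
AIC = 16 + 388 = 404.

404


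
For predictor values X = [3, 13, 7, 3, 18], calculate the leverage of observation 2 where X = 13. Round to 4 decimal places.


n = 5, xbar = 8.8000.
SXX = sum((xi - xbar)^2) = 172.8000.
h = 1/5 + (13 - 8.8000)^2 / 172.8000 = 0.3021.

0.3021


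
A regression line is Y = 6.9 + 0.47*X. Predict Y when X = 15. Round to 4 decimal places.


Predicted value:
Y = 6.9 + (0.47)(15) = 6.9 + 7.0500 = 13.9500.

13.9500


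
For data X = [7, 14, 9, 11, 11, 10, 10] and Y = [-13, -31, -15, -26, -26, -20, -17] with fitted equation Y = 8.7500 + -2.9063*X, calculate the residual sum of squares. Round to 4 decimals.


Compute predicted values, then residuals = yi - yhat_i.
Residuals: [-1.4059, 0.9382, 2.4067, -2.7807, -2.7807, 0.3130, 3.3130].
SSres = sum(residual^2) = 35.1875.

35.1875


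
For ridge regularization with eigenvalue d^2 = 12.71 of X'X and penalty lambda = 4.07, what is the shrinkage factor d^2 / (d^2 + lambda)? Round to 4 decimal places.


Denominator = d^2 + lambda = 12.71 + 4.07 = 16.7800.
Shrinkage = 12.71 / 16.7800 = 0.7574.

0.7574


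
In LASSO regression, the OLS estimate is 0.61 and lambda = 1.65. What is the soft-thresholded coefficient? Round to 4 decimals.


Absolute value: |0.61| = 0.61.
Compare to lambda = 1.65.
Since |beta| <= lambda, the coefficient is set to 0.

0.0000


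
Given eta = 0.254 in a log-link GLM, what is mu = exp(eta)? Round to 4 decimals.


The inverse log link gives:
mu = exp(0.254) = 1.2892.

1.2892


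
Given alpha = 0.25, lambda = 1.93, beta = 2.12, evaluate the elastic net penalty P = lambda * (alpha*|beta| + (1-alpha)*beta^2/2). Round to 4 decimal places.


alpha * |beta| = 0.25 * 2.12 = 0.5300.
(1-alpha) * beta^2/2 = 0.75 * 4.4944/2 = 1.6854.
Total = 1.93 * (0.5300 + 1.6854) = 4.2757.

4.2757


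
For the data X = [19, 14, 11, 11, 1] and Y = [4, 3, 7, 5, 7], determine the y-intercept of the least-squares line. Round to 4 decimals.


Compute b1 = -0.1979 from the OLS formula.
With xbar = 11.2000 and ybar = 5.2000, the intercept is:
b0 = 5.2000 - -0.1979 * 11.2000 = 7.4167.

7.4167


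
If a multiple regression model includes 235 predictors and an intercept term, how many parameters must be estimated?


Including the intercept, the model has 235 predictor coefficients + 1 intercept.
Total = 236.

236


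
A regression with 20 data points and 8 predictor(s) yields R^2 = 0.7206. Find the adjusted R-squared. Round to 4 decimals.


Plug in: Adj R^2 = 1 - (1 - 0.7206) * 19/11.
= 1 - 0.2794 * 19/11
= 1 - 5.3086 / 11
= 1 - 0.4826 = 0.5174.

0.5174


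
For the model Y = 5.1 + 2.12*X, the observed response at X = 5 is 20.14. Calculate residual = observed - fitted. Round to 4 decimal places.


Predicted = 5.1 + 2.12 * 5 = 15.7000.
Residual = 20.14 - 15.7000 = 4.4400.

4.4400


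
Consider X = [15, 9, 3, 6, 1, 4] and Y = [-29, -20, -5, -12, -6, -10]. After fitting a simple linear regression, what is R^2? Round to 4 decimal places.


Fit the OLS line: b0 = -2.2932, b1 = -1.7958.
SSres = 14.6911.
SStot = 425.3333.
R^2 = 1 - 14.6911/425.3333 = 0.9655.

0.9655


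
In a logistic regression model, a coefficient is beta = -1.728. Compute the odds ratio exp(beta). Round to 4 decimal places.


Odds ratio = exp(beta) = exp(-1.728).
= 0.1776.

0.1776


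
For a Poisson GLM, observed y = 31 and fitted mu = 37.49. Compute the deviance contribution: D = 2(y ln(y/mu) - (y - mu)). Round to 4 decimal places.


First: ln(31/37.49) = -0.190087.
Then: 31 * -0.190087 = -5.892697.
y - mu = 31 - 37.49 = -6.49.
D = 2(-5.892697 - -6.49) = 1.194606, which rounds to 1.1946.

1.1946


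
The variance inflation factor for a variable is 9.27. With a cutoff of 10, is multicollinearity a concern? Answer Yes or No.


Compare VIF = 9.27 to the threshold of 10.
9.27 < 10, so the answer is No.

No


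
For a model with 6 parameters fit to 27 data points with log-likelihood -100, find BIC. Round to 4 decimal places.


Compute k*ln(n) = 6*ln(27) = 6*3.295837 = 19.775022.
Then -2*loglik = 200.
BIC = 19.775022 + 200 = 219.775022, which rounds to 219.7750.

219.7750


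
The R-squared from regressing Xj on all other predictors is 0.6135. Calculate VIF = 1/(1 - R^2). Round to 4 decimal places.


Denominator: 1 - 0.6135 = 0.3865.
VIF = 1 / 0.3865 = 2.5873.

2.5873


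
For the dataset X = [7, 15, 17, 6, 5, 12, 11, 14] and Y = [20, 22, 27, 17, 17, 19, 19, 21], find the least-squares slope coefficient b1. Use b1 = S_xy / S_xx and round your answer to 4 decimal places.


Calculate xbar = 10.8750, ybar = 20.2500.
S_xx = 138.8750, S_xy = 85.2500.
Using b1 = S_xy / S_xx = 85.2500 / 138.8750, we get b1 = 0.6139.

0.6139


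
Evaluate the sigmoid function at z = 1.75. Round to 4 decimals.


First, exp(-1.7500) = 0.1738.
Then sigma(z) = 1/(1 + 0.1738) = 0.8520.

0.8520


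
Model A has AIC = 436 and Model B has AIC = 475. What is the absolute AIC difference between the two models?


Absolute difference = |436 - 475| = 39.
The model with lower AIC (A) is preferred.

39


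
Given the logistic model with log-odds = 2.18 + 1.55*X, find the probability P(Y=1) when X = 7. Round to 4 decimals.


z = 2.18 + 1.55 * 7 = 13.0300.
Sigmoid: P = 1 / (1 + exp(-13.0300)) = 1.0000.

1.0000


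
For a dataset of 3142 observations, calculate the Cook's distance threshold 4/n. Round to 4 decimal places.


Cook's distance cutoff = 4/n = 4/3142.
= 0.0013.

0.0013


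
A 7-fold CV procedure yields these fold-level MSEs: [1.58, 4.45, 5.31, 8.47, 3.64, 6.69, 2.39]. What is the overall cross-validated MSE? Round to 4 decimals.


Total MSE across folds = 32.5300.
CV-MSE = 32.5300/7 = 4.6471.

4.6471


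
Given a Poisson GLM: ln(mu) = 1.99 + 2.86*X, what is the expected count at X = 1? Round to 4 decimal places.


Compute eta = 1.99 + 2.86 * 1 = 4.8500.
Apply inverse link: mu = e^4.8500 = 127.7404.

127.7404


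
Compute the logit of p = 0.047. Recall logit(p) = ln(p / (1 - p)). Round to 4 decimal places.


Compute the odds: 0.047/0.953 = 0.0493.
Take the natural log: ln(0.0493) = -3.0095.

-3.0095


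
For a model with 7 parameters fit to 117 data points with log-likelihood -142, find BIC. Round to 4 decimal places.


ln(117) = 4.762174.
k * ln(n) = 7 * 4.762174 = 33.335218.
-2L = 284.
BIC = 33.335218 + 284 = 317.335218, which rounds to 317.3352.

317.3352


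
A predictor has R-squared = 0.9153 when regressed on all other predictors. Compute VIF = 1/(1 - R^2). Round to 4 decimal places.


Using VIF = 1/(1 - R^2_j):
1 - 0.9153 = 0.0847.
VIF = 11.8064.

11.8064


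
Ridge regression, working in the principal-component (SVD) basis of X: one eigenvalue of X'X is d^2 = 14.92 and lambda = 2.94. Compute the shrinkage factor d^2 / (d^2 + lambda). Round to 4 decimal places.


d^2 + lambda = 14.92 + 2.94 = 17.8600.
Shrinkage factor = 14.92/17.8600 = 0.8354.

0.8354


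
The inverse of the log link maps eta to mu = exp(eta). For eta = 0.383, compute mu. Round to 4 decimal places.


mu = exp(eta) = exp(0.383).
= 1.4667.

1.4667


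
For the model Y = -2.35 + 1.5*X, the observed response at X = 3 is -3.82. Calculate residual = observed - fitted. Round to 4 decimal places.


Predicted = -2.35 + 1.5 * 3 = 2.1500.
Residual = -3.82 - 2.1500 = -5.9700.

-5.9700


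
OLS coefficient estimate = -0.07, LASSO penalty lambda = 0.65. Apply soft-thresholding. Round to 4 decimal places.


Absolute value: |-0.07| = 0.07.
Compare to lambda = 0.65.
Since |beta| <= lambda, the coefficient is set to 0.

0.0000


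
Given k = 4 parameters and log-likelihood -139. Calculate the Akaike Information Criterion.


AIC = 2k - 2*loglik = 2(4) - 2(-139).
= 8 + 278 = 286.

286


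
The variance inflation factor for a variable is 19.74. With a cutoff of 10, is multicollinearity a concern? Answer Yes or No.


Check: VIF = 19.74 vs threshold = 10.
Since 19.74 >= 10, the answer is Yes.

Yes


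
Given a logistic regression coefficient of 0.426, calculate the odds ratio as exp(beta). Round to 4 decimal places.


exp(0.426) = 1.5311.
So the odds ratio is 1.5311.

1.5311


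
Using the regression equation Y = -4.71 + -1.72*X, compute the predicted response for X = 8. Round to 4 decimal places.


Predicted value:
Y = -4.71 + (-1.72)(8) = -4.71 + -13.7600 = -18.4700.

-18.4700


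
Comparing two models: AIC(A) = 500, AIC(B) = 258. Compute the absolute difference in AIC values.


|AIC_A - AIC_B| = |500 - 258| = 242.
Model B is preferred (lower AIC).

242


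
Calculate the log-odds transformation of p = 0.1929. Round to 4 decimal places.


1 - p = 0.8071.
p/(1-p) = 0.2390.
logit = ln(0.2390) = -1.4313.

-1.4313


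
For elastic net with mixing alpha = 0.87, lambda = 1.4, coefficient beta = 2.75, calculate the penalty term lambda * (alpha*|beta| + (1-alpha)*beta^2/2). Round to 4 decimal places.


alpha * |beta| = 0.87 * 2.75 = 2.3925.
(1-alpha) * beta^2/2 = 0.13 * 7.5625/2 = 0.4916.
Total = 1.4 * (2.3925 + 0.4916) = 4.0377.

4.0377


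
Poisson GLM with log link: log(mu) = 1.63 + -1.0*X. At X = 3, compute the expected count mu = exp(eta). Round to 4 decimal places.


eta = 1.63 + -1.0 * 3 = -1.3700.
mu = exp(-1.3700) = 0.2541.

0.2541


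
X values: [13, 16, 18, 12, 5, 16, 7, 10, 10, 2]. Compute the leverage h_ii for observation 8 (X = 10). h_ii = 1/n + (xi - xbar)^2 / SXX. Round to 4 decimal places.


n = 10, xbar = 10.9000.
SXX = sum((xi - xbar)^2) = 238.9000.
h = 1/10 + (10 - 10.9000)^2 / 238.9000 = 0.1034.

0.1034


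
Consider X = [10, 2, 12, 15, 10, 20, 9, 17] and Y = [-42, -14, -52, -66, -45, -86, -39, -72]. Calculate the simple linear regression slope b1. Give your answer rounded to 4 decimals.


First compute the means: xbar = 11.8750, ybar = -52.0000.
Then S_xx = sum((xi - xbar)^2) = 214.8750.
S_xy = sum((xi - xbar)(yi - ybar)) = -867.0000.
b1 = S_xy / S_xx = -867.0000 / 214.8750 = -4.0349.

-4.0349


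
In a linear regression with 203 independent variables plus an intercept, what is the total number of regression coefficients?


Total coefficients = number of predictors + 1 (for the intercept).
= 203 + 1 = 204.

204


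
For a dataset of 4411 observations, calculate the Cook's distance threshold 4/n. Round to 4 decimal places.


The threshold is 4/n.
4/4411 = 0.0009.

0.0009


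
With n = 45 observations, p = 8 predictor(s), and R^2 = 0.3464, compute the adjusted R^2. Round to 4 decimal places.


Using the formula:
(1 - 0.3464) = 0.6536.
Multiply by 44/36: 0.6536 * 44 = 28.7584, then 28.7584 / 36 = 0.7988.
Adj R^2 = 1 - 0.7988 = 0.2012.

0.2012


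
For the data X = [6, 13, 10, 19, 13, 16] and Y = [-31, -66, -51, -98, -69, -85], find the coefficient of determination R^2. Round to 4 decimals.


Fit the OLS line: b0 = 0.6823, b1 = -5.2480.
SSres = 9.1767.
SStot = 2841.3333.
R^2 = 1 - 9.1767/2841.3333 = 0.9968.

0.9968


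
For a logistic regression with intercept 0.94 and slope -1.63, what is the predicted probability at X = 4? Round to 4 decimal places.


z = 0.94 + -1.63 * 4 = -5.5800.
Sigmoid: P = 1 / (1 + exp(5.5800)) = 0.0038.

0.0038


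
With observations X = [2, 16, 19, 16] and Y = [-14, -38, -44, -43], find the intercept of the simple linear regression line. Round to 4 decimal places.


The slope is b1 = -1.8212.
Sample means are xbar = 13.2500 and ybar = -34.7500.
Intercept: b0 = -34.7500 - (-1.8212)(13.2500) = -10.6195.

-10.6195


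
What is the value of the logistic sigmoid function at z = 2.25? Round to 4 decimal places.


exp(-2.2500) = 0.1054.
1 + exp(-z) = 1.1054.
sigmoid = 1/1.1054 = 0.9047.

0.9047


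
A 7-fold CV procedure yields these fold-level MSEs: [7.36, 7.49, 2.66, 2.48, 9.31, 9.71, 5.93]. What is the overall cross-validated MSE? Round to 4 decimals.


Total MSE across folds = 44.9400.
CV-MSE = 44.9400/7 = 6.4200.

6.4200


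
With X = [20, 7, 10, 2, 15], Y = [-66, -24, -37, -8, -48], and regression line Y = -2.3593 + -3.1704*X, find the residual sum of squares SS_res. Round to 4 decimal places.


Predicted values from Y = -2.3593 + -3.1704*X.
Residuals: [-0.2327, 0.5521, -2.9367, 0.7001, 1.9153].
SSres = 13.1417.

13.1417


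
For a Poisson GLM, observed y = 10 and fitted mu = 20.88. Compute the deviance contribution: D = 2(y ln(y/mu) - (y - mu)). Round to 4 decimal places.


y/mu = 10/20.88 = 0.478927 (approx.), and ln(10/20.88) = -0.736207.
y * ln(y/mu) = 10 * -0.736207 = -7.362070.
y - mu = -10.88.
D = 2 * (-7.362070 - -10.88) = 7.035860, which rounds to 7.0359.

7.0359


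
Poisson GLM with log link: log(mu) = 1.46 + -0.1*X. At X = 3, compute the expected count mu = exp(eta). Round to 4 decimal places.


Compute eta = 1.46 + -0.1 * 3 = 1.1600.
Apply inverse link: mu = e^1.1600 = 3.1899.

3.1899


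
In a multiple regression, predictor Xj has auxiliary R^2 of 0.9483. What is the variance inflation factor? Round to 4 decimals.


VIF = 1 / (1 - 0.9483).
= 1 / 0.0517 = 19.3424.

19.3424


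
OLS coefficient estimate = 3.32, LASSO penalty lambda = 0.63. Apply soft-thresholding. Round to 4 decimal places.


Absolute value: |3.32| = 3.32.
Compare to lambda = 0.63.
Since |beta| > lambda, coefficient = sign(beta)*(|beta| - lambda) = 2.6900.

2.6900


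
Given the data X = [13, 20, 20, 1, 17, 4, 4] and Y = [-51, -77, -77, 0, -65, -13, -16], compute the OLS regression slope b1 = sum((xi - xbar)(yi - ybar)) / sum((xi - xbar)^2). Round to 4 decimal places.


The sample means are xbar = 11.2857 and ybar = -42.7143.
Compute S_xx = 399.4286 and S_xy = -1589.5714.
Slope b1 = S_xy / S_xx = -1589.5714 / 399.4286 = -3.9796.

-3.9796


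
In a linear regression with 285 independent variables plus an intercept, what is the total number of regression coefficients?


Each predictor gets one coefficient, plus one intercept.
Total parameters = 285 + 1 = 286.

286


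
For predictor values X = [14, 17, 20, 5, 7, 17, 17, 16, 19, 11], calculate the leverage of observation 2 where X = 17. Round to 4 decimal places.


n = 10, xbar = 14.3000.
SXX = sum((xi - xbar)^2) = 230.1000.
h = 1/10 + (17 - 14.3000)^2 / 230.1000 = 0.1317.

0.1317


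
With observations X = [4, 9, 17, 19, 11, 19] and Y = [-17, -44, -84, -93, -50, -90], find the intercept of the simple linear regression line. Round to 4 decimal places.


The slope is b1 = -4.9885.
Sample means are xbar = 13.1667 and ybar = -63.0000.
Intercept: b0 = -63.0000 - (-4.9885)(13.1667) = 2.6823.

2.6823


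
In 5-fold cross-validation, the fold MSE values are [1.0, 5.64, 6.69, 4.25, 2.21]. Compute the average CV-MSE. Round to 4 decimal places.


Add all fold MSEs: 19.7900.
Divide by k = 5: 19.7900/5 = 3.9580.

3.9580


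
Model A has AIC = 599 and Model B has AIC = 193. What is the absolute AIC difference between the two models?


Compute |599 - 193| = 406.
Model B has the smaller AIC.

406


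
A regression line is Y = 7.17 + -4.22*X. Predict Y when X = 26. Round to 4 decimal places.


Substitute X = 26 into the equation:
Y = 7.17 + -4.22 * 26 = 7.17 + -109.7200 = -102.5500.

-102.5500


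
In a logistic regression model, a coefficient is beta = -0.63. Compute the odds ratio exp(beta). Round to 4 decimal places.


exp(-0.63) = 0.5326.
So the odds ratio is 0.5326.

0.5326


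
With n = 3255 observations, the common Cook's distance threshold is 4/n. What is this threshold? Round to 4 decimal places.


Using the rule of thumb:
Threshold = 4 / 3255 = 0.0012.

0.0012


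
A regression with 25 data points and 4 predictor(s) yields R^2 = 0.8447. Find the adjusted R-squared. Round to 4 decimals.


Plug in: Adj R^2 = 1 - (1 - 0.8447) * 24/20.
= 1 - 0.1553 * 24/20
= 1 - 3.7272 / 20
= 1 - 0.1864 = 0.8136.

0.8136


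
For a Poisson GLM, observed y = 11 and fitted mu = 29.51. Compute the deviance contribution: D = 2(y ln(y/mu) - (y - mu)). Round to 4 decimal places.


y/mu = 11/29.51 = 0.372755 (approx.), and ln(11/29.51) = -0.986834.
y * ln(y/mu) = 11 * -0.986834 = -10.855174.
y - mu = -18.51.
D = 2 * (-10.855174 - -18.51) = 15.309652, which rounds to 15.3097.

15.3097


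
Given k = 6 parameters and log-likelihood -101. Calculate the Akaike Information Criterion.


Compute:
2k = 2*6 = 12.
-2*loglik = -2*(-101) = 202.
AIC = 12 + 202 = 214.

214


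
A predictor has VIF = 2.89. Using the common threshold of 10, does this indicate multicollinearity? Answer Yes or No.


Check: VIF = 2.89 vs threshold = 10.
Since 2.89 < 10, the answer is No.

No


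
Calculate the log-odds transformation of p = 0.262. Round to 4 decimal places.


1 - p = 0.738.
p/(1-p) = 0.3550.
logit = ln(0.3550) = -1.0356.

-1.0356


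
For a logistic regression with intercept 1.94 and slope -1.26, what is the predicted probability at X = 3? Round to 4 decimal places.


Compute z = 1.94 + (-1.26)(3) = -1.8400.
exp(-z) = 6.2965.
P = 1/(1 + 6.2965) = 0.1371.

0.1371


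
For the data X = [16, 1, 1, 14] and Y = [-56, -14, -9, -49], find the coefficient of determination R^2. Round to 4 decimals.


After computing the OLS fit (b0=-8.5253, b1=-2.9343):
SSres = 13.1465, SStot = 1718.0000.
R^2 = 1 - 13.1465/1718.0000 = 0.9923.

0.9923


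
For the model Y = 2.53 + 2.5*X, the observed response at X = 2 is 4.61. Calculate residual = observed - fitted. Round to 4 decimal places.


Fitted value at X = 2 is yhat = 2.53 + 2.5*2 = 7.5300.
Residual = 4.61 - 7.5300 = -2.9200.

-2.9200


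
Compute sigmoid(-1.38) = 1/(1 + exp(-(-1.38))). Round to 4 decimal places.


First, exp(1.3800) = 3.9749.
Then sigma(z) = 1/(1 + 3.9749) = 0.2010.

0.2010


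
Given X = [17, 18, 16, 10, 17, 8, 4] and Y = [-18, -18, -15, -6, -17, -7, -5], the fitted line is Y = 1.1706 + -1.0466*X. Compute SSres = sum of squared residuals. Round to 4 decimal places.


For each point, residual = actual - predicted.
Residuals: [-1.3784, -0.3318, 0.5750, 3.2954, -0.3784, 0.2022, -1.9842].
Sum of squared residuals = 17.3215.

17.3215


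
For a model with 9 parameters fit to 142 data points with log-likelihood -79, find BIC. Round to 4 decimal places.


ln(142) = 4.955827.
k * ln(n) = 9 * 4.955827 = 44.602443.
-2L = 158.
BIC = 44.602443 + 158 = 202.602443, which rounds to 202.6024.

202.6024


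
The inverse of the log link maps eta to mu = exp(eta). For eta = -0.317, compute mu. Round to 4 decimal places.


The inverse log link gives:
mu = exp(-0.317) = 0.7283.

0.7283


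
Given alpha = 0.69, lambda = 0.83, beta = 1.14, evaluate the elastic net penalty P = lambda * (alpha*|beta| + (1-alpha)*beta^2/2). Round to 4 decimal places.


L1 component = 0.69 * |1.14| = 0.7866.
L2 component = 0.31 * 1.14^2 / 2 = 0.2014.
Penalty = 0.83 * (0.7866 + 0.2014) = 0.83 * 0.9880 = 0.8201.

0.8201


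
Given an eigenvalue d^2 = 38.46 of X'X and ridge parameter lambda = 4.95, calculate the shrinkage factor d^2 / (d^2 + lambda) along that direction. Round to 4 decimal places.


Denominator = d^2 + lambda = 38.46 + 4.95 = 43.4100.
Shrinkage = 38.46 / 43.4100 = 0.8860.

0.8860


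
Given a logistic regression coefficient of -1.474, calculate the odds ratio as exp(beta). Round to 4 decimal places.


exp(-1.474) = 0.2290.
So the odds ratio is 0.2290.

0.2290


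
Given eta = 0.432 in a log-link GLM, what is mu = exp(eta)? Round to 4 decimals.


The inverse log link gives:
mu = exp(0.432) = 1.5403.

1.5403


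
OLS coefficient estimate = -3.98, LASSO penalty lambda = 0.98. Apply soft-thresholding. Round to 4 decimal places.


Check: |-3.98| = 3.98 vs lambda = 0.98.
Since |beta| > lambda, coefficient = sign(beta)*(|beta| - lambda) = -3.0000.
Soft-thresholded coefficient = -3.0000.

-3.0000


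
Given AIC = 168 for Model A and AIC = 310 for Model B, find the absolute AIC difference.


Compute |168 - 310| = 142.
Model A has the smaller AIC.

142


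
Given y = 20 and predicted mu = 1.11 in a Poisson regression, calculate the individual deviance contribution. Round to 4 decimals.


y/mu = 20/1.11 = 18.018018 (approx.), and ln(20/1.11) = 2.891372.
y * ln(y/mu) = 20 * 2.891372 = 57.827440.
y - mu = 18.89.
D = 2 * (57.827440 - 18.89) = 77.874880, which rounds to 77.8749.

77.8749


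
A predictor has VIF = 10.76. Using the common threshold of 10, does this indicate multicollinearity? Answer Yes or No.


Check: VIF = 10.76 vs threshold = 10.
Since 10.76 >= 10, the answer is Yes.

Yes


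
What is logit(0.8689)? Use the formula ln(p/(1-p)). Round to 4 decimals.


1 - p = 0.1311.
p/(1-p) = 6.6278.
logit = ln(6.6278) = 1.8913.

1.8913


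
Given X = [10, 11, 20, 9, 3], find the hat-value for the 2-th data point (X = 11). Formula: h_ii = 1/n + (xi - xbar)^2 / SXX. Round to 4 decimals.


Compute xbar = 10.6000 with n = 5 observations.
SXX = 149.2000.
Leverage = 1/5 + (11 - 10.6000)^2/149.2000 = 0.2011.

0.2011


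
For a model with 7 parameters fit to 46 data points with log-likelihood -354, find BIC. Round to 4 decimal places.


Compute k*ln(n) = 7*ln(46) = 7*3.828641 = 26.800487.
Then -2*loglik = 708.
BIC = 26.800487 + 708 = 734.800487, which rounds to 734.8005.

734.8005


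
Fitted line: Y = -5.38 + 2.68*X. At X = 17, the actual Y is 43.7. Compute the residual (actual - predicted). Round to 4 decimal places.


Compute yhat = -5.38 + (2.68)(17) = 40.1800.
Residual = actual - predicted = 43.7 - 40.1800 = 3.5200.

3.5200


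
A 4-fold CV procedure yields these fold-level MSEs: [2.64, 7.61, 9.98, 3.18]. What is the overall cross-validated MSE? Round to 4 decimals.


Total MSE across folds = 23.4100.
CV-MSE = 23.4100/4 = 5.8525.

5.8525


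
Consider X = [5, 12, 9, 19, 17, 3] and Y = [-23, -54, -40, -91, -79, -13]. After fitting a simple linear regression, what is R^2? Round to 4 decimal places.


The fitted line is Y = 2.0423 + -4.8039*X.
SSres = 8.9569, SStot = 4736.0000.
R^2 = 1 - SSres/SStot = 0.9981.

0.9981


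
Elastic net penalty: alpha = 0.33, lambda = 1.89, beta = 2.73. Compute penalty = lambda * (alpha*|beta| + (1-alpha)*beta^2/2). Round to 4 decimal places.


Compute:
L1 = 0.33 * 2.73 = 0.9009.
L2 = 0.67 * 2.73^2 / 2 = 2.4967.
Penalty = 1.89 * (0.9009 + 2.4967) = 6.4215.

6.4215


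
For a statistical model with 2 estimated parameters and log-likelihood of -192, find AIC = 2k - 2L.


AIC = 2k - 2*loglik = 2(2) - 2(-192).
= 4 + 384 = 388.

388


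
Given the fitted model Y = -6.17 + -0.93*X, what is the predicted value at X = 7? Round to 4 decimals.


Predicted value:
Y = -6.17 + (-0.93)(7) = -6.17 + -6.5100 = -12.6800.

-12.6800


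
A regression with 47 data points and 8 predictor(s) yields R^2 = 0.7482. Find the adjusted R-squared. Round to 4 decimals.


Plug in: Adj R^2 = 1 - (1 - 0.7482) * 46/38.
= 1 - 0.2518 * 46/38
= 1 - 11.5828 / 38
= 1 - 0.3048 = 0.6952.

0.6952


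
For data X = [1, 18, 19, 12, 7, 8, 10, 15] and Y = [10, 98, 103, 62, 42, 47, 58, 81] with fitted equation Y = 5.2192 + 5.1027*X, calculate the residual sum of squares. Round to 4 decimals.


Compute predicted values, then residuals = yi - yhat_i.
Residuals: [-0.3219, 0.9322, 0.8295, -4.4516, 1.0619, 0.9592, 1.7538, -0.7597].
SSres = sum(residual^2) = 27.1781.

27.1781


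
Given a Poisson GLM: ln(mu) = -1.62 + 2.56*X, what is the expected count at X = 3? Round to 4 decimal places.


Compute eta = -1.62 + 2.56 * 3 = 6.0600.
Apply inverse link: mu = e^6.0600 = 428.3754.

428.3754


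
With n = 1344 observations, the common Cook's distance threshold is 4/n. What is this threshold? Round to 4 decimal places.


The threshold is 4/n.
4/1344 = 0.0030.

0.0030


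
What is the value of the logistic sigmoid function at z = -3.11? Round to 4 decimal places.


Compute exp(3.1100) = 22.4210.
Sigmoid = 1 / (1 + 22.4210) = 1 / 23.4210 = 0.0427.

0.0427


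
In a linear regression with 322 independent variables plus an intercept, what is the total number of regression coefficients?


Each predictor gets one coefficient, plus one intercept.
Total parameters = 322 + 1 = 323.

323


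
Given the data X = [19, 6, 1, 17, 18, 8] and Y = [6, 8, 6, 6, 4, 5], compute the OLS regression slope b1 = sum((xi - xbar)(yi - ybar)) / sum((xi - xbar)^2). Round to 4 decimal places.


First compute the means: xbar = 11.5000, ybar = 5.8333.
Then S_xx = sum((xi - xbar)^2) = 281.5000.
S_xy = sum((xi - xbar)(yi - ybar)) = -20.5000.
b1 = S_xy / S_xx = -20.5000 / 281.5000 = -0.0728.

-0.0728


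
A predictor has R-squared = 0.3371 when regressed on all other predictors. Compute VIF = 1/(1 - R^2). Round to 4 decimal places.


VIF = 1 / (1 - 0.3371).
= 1 / 0.6629 = 1.5085.

1.5085


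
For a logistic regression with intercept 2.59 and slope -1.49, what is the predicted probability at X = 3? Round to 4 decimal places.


Linear predictor: z = 2.59 + -1.49 * 3 = -1.8800.
P = 1/(1 + exp(1.8800)) = 1/(1 + 6.5535) = 0.1324.

0.1324


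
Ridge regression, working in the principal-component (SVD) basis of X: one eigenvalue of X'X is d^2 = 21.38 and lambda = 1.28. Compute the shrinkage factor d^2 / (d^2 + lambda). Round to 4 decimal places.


d^2 + lambda = 21.38 + 1.28 = 22.6600.
Shrinkage factor = 21.38/22.6600 = 0.9435.

0.9435


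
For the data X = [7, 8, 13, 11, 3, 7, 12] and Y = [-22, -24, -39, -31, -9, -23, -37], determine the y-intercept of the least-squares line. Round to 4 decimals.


The slope is b1 = -2.9125.
Sample means are xbar = 8.7143 and ybar = -26.4286.
Intercept: b0 = -26.4286 - (-2.9125)(8.7143) = -1.0486.

-1.0486


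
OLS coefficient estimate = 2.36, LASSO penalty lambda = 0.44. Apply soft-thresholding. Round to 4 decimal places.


|beta_OLS| = 2.36.
lambda = 0.44.
Since |beta| > lambda, coefficient = sign(beta)*(|beta| - lambda) = 1.9200.
Result = 1.9200.

1.9200


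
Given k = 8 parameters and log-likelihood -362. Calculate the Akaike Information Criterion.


Compute:
2k = 2*8 = 16.
-2*loglik = -2*(-362) = 724.
AIC = 16 + 724 = 740.

740


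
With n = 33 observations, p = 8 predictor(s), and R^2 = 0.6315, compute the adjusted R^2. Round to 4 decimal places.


Using the formula:
(1 - 0.6315) = 0.3685.
Multiply by 32/24: 0.3685 * 32 = 11.7920, then 11.7920 / 24 = 0.4913.
Adj R^2 = 1 - 0.4913 = 0.5087.

0.5087


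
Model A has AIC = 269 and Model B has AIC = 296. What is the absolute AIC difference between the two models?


Compute |269 - 296| = 27.
Model A has the smaller AIC.

27


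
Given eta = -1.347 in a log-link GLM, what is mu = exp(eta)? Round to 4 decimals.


mu = exp(eta) = exp(-1.347).
= 0.2600.

0.2600


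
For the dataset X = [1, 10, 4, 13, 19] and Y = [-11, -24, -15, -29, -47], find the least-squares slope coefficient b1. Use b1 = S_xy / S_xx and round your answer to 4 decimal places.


Calculate xbar = 9.4000, ybar = -25.2000.
S_xx = 205.2000, S_xy = -396.6000.
Using b1 = S_xy / S_xx = -396.6000 / 205.2000, we get b1 = -1.9327.

-1.9327


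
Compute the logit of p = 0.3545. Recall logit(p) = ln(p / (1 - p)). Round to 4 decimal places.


1 - p = 0.6455.
p/(1-p) = 0.5492.
logit = ln(0.5492) = -0.5993.

-0.5993


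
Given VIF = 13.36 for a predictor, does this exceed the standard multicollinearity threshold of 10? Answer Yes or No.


The threshold is 10.
VIF = 13.36 is >= 10.
Multicollinearity indication: Yes.

Yes


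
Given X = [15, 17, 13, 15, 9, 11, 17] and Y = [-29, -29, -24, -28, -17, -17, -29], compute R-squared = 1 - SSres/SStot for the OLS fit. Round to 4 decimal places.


The fitted line is Y = -0.5365 + -1.7448*X.
SSres = 18.4271, SStot = 185.4286.
R^2 = 1 - SSres/SStot = 0.9006.

0.9006


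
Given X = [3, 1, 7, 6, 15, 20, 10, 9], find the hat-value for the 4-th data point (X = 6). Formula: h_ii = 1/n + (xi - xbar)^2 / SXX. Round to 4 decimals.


Compute xbar = 8.8750 with n = 8 observations.
SXX = 270.8750.
Leverage = 1/8 + (6 - 8.8750)^2/270.8750 = 0.1555.

0.1555


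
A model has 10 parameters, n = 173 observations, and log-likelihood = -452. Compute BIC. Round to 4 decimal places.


k * ln(n) = 10 * ln(173) = 10 * 5.153292 = 51.532920.
-2 * loglik = -2 * (-452) = 904.
BIC = 51.532920 + 904 = 955.532920, which rounds to 955.5329.

955.5329


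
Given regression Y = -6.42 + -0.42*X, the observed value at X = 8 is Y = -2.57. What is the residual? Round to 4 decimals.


Compute yhat = -6.42 + (-0.42)(8) = -9.7800.
Residual = actual - predicted = -2.57 - -9.7800 = 7.2100.

7.2100


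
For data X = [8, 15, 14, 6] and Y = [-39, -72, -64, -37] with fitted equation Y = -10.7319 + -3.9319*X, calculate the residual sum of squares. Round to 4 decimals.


Predicted values from Y = -10.7319 + -3.9319*X.
Residuals: [3.1871, -2.2896, 1.7785, -2.6767].
SSres = 25.7277.

25.7277


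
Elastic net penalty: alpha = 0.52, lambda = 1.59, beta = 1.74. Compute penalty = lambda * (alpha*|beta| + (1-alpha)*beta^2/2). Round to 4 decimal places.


alpha * |beta| = 0.52 * 1.74 = 0.9048.
(1-alpha) * beta^2/2 = 0.48 * 3.0276/2 = 0.7266.
Total = 1.59 * (0.9048 + 0.7266) = 2.5940.

2.5940


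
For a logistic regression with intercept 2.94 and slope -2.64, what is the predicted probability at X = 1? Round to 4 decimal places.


Compute z = 2.94 + (-2.64)(1) = 0.3000.
exp(-z) = 0.7408.
P = 1/(1 + 0.7408) = 0.5744.

0.5744


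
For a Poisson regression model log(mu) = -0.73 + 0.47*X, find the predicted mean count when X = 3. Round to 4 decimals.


Linear predictor: eta = -0.73 + (0.47)(3) = 0.6800.
Expected count: mu = exp(0.6800) = 1.9739.

1.9739


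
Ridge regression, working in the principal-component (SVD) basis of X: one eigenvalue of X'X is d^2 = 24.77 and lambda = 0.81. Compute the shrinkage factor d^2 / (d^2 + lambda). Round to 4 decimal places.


Compute the denominator: 24.77 + 0.81 = 25.5800.
Shrinkage factor = 24.77 / 25.5800 = 0.9683.

0.9683


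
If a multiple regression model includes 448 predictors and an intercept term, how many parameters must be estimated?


Total coefficients = number of predictors + 1 (for the intercept).
= 448 + 1 = 449.

449


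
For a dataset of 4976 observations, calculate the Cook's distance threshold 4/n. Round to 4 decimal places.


The threshold is 4/n.
4/4976 = 0.0008.

0.0008


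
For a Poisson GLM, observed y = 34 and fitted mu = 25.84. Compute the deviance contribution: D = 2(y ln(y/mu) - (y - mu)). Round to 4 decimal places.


Compute y*ln(y/mu) = 34*ln(34/25.84) = 34*0.274437 = 9.330858.
y - mu = 8.16.
D = 2*(9.330858 - (8.16)) = 2.341716, which rounds to 2.3417.

2.3417


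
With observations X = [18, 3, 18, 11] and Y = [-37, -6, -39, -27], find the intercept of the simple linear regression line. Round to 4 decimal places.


First find the slope: b1 = -2.0948.
Means: xbar = 12.5000, ybar = -27.2500.
b0 = ybar - b1 * xbar = -27.2500 - -2.0948 * 12.5000 = -1.0654.

-1.0654


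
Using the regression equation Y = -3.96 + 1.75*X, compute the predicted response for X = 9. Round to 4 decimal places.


Predicted value:
Y = -3.96 + (1.75)(9) = -3.96 + 15.7500 = 11.7900.

11.7900


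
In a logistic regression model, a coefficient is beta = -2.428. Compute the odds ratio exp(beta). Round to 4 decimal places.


Odds ratio = exp(beta) = exp(-2.428).
= 0.0882.

0.0882


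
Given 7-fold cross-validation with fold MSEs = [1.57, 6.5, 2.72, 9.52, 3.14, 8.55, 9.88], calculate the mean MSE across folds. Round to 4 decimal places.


Sum of fold MSEs = 41.8800.
Average = 41.8800 / 7 = 5.9829.

5.9829


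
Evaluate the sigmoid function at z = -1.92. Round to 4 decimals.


First, exp(1.9200) = 6.8210.
Then sigma(z) = 1/(1 + 6.8210) = 0.1279.

0.1279


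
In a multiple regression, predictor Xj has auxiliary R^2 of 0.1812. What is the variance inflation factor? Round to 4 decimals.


VIF = 1 / (1 - 0.1812).
= 1 / 0.8188 = 1.2213.

1.2213


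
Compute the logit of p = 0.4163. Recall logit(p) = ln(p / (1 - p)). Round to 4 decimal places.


The odds are p/(1-p) = 0.4163 / 0.5837 = 0.7132.
logit(p) = ln(0.7132) = -0.3380.

-0.3380


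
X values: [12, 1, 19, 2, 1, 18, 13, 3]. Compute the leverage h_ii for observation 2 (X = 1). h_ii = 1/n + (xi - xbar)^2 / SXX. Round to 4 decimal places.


Mean of X: xbar = 8.6250.
SXX = 417.8750.
For X = 1: h = 1/8 + (1 - 8.6250)^2/417.8750 = 0.2641.

0.2641


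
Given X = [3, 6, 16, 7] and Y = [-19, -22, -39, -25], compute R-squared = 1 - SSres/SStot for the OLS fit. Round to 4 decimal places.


The fitted line is Y = -13.6543 + -1.5745*X.
SSres = 1.7287, SStot = 234.7500.
R^2 = 1 - SSres/SStot = 0.9926.

0.9926


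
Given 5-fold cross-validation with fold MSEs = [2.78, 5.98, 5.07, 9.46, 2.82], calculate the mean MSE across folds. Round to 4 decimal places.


Sum of fold MSEs = 26.1100.
Average = 26.1100 / 5 = 5.2220.

5.2220


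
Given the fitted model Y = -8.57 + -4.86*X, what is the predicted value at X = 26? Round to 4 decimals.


Substitute X = 26 into the equation:
Y = -8.57 + -4.86 * 26 = -8.57 + -126.3600 = -134.9300.

-134.9300


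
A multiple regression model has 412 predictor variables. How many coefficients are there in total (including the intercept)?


Each predictor gets one coefficient, plus one intercept.
Total parameters = 412 + 1 = 413.

413


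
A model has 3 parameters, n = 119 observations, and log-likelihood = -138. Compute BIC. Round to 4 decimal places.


Compute k*ln(n) = 3*ln(119) = 3*4.779123 = 14.337369.
Then -2*loglik = 276.
BIC = 14.337369 + 276 = 290.337369, which rounds to 290.3374.

290.3374


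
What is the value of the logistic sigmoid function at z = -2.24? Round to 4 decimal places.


First, exp(2.2400) = 9.3933.
Then sigma(z) = 1/(1 + 9.3933) = 0.0962.

0.0962


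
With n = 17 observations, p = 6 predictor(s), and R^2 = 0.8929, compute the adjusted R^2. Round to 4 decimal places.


Adjusted R^2 = 1 - (1 - R^2) * (n-1)/(n-p-1).
(1 - R^2) = 0.1071.
(n-1)/(n-p-1) = 16/10.
(1 - R^2) * (n-1) = 0.1071 * 16 = 1.7136.
Divide by (n-p-1): 1.7136 / 10 = 0.1714.
Adj R^2 = 1 - 0.1714 = 0.8286.

0.8286


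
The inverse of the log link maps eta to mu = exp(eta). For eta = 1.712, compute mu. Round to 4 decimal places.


mu = exp(eta) = exp(1.712).
= 5.5400.

5.5400


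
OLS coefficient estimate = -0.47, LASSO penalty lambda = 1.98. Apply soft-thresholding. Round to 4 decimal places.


Check: |-0.47| = 0.47 vs lambda = 1.98.
Since |beta| <= lambda, the coefficient is set to 0.
Soft-thresholded coefficient = 0.0000.

0.0000


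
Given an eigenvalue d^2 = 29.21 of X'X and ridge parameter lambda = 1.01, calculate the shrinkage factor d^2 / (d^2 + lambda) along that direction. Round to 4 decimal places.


d^2 + lambda = 29.21 + 1.01 = 30.2200.
Shrinkage factor = 29.21/30.2200 = 0.9666.

0.9666


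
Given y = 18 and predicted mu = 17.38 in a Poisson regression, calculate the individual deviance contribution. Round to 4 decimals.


First: ln(18/17.38) = 0.035052.
Then: 18 * 0.035052 = 0.630936.
y - mu = 18 - 17.38 = 0.62.
D = 2(0.630936 - 0.62) = 0.021872, which rounds to 0.0219.

0.0219


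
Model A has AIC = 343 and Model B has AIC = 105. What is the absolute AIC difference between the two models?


|AIC_A - AIC_B| = |343 - 105| = 238.
Model B is preferred (lower AIC).

238


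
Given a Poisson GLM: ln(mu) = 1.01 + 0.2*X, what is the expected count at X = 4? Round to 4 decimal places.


Linear predictor: eta = 1.01 + (0.2)(4) = 1.8100.
Expected count: mu = exp(1.8100) = 6.1104.

6.1104


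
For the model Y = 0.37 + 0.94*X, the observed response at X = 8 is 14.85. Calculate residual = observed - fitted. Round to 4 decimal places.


Compute yhat = 0.37 + (0.94)(8) = 7.8900.
Residual = actual - predicted = 14.85 - 7.8900 = 6.9600.

6.9600


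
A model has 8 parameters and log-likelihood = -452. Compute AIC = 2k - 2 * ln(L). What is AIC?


Compute:
2k = 2*8 = 16.
-2*loglik = -2*(-452) = 904.
AIC = 16 + 904 = 920.

920


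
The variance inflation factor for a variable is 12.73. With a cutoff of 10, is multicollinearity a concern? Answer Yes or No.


Check: VIF = 12.73 vs threshold = 10.
Since 12.73 >= 10, the answer is Yes.

Yes


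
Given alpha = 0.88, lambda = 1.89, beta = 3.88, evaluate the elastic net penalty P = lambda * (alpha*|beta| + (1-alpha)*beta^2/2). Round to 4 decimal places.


Compute:
L1 = 0.88 * 3.88 = 3.4144.
L2 = 0.12 * 3.88^2 / 2 = 0.9033.
Penalty = 1.89 * (3.4144 + 0.9033) = 8.1604.

8.1604


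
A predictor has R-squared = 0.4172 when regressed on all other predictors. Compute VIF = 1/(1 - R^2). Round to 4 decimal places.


VIF = 1 / (1 - 0.4172).
= 1 / 0.5828 = 1.7159.

1.7159


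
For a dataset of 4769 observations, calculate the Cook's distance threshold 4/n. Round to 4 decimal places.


The threshold is 4/n.
4/4769 = 0.0008.

0.0008


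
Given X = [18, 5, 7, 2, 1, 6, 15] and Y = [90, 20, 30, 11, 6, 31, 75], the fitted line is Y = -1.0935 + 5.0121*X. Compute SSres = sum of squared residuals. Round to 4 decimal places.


Predicted values from Y = -1.0935 + 5.0121*X.
Residuals: [0.8757, -3.9670, -3.9912, 2.0693, 2.0814, 2.0209, 0.9120].
SSres = 45.9636.

45.9636


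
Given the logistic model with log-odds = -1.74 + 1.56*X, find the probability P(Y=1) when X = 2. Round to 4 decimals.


Compute z = -1.74 + (1.56)(2) = 1.3800.
exp(-z) = 0.2516.
P = 1/(1 + 0.2516) = 0.7990.

0.7990


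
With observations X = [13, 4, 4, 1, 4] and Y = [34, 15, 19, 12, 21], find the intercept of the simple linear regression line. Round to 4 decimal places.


First find the slope: b1 = 1.7971.
Means: xbar = 5.2000, ybar = 20.2000.
b0 = ybar - b1 * xbar = 20.2000 - 1.7971 * 5.2000 = 10.8551.

10.8551


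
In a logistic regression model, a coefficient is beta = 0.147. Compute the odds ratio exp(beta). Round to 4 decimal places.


The odds ratio is computed as:
OR = e^(0.147) = 1.1584.

1.1584


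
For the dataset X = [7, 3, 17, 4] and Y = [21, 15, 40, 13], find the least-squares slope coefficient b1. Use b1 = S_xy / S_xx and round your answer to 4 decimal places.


First compute the means: xbar = 7.7500, ybar = 22.2500.
Then S_xx = sum((xi - xbar)^2) = 122.7500.
S_xy = sum((xi - xbar)(yi - ybar)) = 234.2500.
b1 = S_xy / S_xx = 234.2500 / 122.7500 = 1.9084.

1.9084


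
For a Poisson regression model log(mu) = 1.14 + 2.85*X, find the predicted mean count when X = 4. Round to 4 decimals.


Compute eta = 1.14 + 2.85 * 4 = 12.5400.
Apply inverse link: mu = e^12.5400 = 279288.3389.

279288.3389


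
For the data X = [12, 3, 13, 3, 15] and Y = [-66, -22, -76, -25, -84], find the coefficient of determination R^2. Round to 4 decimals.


Fit the OLS line: b0 = -8.2259, b1 = -5.0407.
SSres = 16.9804.
SStot = 3391.2000.
R^2 = 1 - 16.9804/3391.2000 = 0.9950.

0.9950


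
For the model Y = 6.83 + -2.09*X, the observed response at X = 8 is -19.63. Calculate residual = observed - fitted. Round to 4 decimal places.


Fitted value at X = 8 is yhat = 6.83 + -2.09*8 = -9.8900.
Residual = -19.63 - -9.8900 = -9.7400.

-9.7400


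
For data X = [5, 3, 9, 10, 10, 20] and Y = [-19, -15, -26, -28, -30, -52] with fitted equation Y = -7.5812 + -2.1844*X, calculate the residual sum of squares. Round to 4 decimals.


For each point, residual = actual - predicted.
Residuals: [-0.4968, -0.8656, 1.2408, 1.4252, -0.5748, -0.7308].
Sum of squared residuals = 5.4313.

5.4313
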